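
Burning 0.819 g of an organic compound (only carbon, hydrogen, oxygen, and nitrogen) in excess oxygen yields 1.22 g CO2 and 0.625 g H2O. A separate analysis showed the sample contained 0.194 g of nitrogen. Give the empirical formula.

C2H5NO

mol C = 1.22 / 44.01 = 0.02772; mass C = 0.02772 × 12.01 = 0.3329 g
mol H = 2 × (0.625 / 18.02) = 0.06937; mass H = 0.06937 × 1.008 = 0.06992 g
mol N = 0.194 / 14.01 = 0.01385
mass O = 0.819 − (0.5969) = 0.2221 g → mol O = 0.01388
Divide by the smallest (0.01385 mol N): C 2.002, H 5.009, N 1.000, O 1.003
≈ 2:5:1:1 → C2H5NO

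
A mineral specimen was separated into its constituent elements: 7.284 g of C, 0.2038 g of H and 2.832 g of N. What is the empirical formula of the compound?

Moles — C: 7.284 / 12.01 = 0.6065 mol; H: 0.2038 / 1.008 = 0.2022 mol; N: 2.832 / 14.01 = 0.2021 mol
Smallest is N at 0.2021 mol; normalising gives C 3.000, H 1.000, N 1.000
Ratio ≈ 3:1:1, so the empirical formula is C3HN

C3HN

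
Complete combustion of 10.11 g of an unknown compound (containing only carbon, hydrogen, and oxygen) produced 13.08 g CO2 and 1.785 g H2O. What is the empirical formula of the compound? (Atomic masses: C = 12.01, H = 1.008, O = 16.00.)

C3H2O4

mol C = 13.08 / 44.01 = 0.2972; mass C = 0.2972 × 12.01 = 3.569 g
mol H = 2 × (1.785 / 18.02) = 0.1981; mass H = 0.1981 × 1.008 = 0.1997 g
mass O = 10.11 − (3.769) = 6.341 g → mol O = 0.3963
Smallest is H at 0.1981 mol; normalising gives C 1.500, H 1.000, O 2.000
Scaling by 2: C 3.00, H 2.00, O 4.00 → C3H2O4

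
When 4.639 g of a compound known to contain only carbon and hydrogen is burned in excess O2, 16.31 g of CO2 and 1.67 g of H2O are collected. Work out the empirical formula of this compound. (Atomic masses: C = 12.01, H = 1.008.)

C2H

mol C = 16.31 / 44.01 = 0.3706; mass C = 0.3706 × 12.01 = 4.451 g
mol H = 2 × (1.67 / 18.02) = 0.1853; mass H = 0.1853 × 1.008 = 0.1868 g
Smallest is H at 0.1853 mol; normalising gives C 1.999, H 1.000
→ C2H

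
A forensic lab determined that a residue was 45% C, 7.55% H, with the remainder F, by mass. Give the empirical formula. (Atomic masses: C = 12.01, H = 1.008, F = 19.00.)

C3H6F2

Assume 100 g: 45 g C, 7.55 g H, 47.45 g F.
C: 45 g ÷ 12.01 g/mol = 3.747 mol
H: 7.55 g ÷ 1.008 g/mol = 7.49 mol
F: 47.45 g ÷ 19.00 g/mol = 2.497 mol
Smallest is F at 2.497 mol; normalising gives C 1.500, H 2.999, F 1.000
Scaling by 2: C 3.00, H 6.00, F 2.00 → C3H6F2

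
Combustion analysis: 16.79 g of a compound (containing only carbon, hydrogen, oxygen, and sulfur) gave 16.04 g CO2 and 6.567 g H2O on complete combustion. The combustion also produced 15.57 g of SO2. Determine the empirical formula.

C3H6O2S2

mol C = 16.04 / 44.01 = 0.3645; mass C = 0.3645 × 12.01 = 4.377 g
mol H = 2 × (6.567 / 18.02) = 0.7289; mass H = 0.7289 × 1.008 = 0.7347 g
mol S = 15.57 / 64.07 = 0.2430; mass S = 7.794 g
mass O = 16.79 − (12.91) = 3.885 g → mol O = 0.2428
Divide by the smallest (0.2428 mol O): C 1.501, H 3.002, O 1.000, S 1.001
Multiply by 2: C 3.00, H 6.00, O 2.00, S 2.00 → C3H6O2S2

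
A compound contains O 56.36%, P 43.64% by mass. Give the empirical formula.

O5P2

Assume 100 g: 56.36 g O, 43.64 g P.
Moles — O: 56.36 / 16.00 = 3.522 mol; P: 43.64 / 30.97 = 1.409 mol
Ratios (÷ 1.409): O 2.500, P 1.000
×2: O 5.00, P 2.00 → O5P2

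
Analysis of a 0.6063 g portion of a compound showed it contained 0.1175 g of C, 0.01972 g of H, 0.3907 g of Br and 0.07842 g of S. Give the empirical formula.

C: 0.1175 g ÷ 12.01 g/mol = 0.009784 mol
H: 0.01972 g ÷ 1.008 g/mol = 0.01956 mol
Br: 0.3907 g ÷ 79.90 g/mol = 0.00489 mol
S: 0.07842 g ÷ 32.07 g/mol = 0.002445 mol
Smallest is S at 0.002445 mol; normalising gives C 4.001, H 8.001, Br 2.000, S 1.000
→ C4H8Br2S

C4H8Br2S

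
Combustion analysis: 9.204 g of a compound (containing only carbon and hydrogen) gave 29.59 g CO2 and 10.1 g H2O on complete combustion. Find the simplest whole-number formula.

mol C = 29.59 / 44.01 = 0.6723; mass C = 0.6723 × 12.01 = 8.075 g
mol H = 2 × (10.1 / 18.02) = 1.121; mass H = 1.121 × 1.008 = 1.130 g
Ratios (÷ 0.6723): C 1.000, H 1.667
×3: C 3.00, H 5.00 → C3H5

C3H5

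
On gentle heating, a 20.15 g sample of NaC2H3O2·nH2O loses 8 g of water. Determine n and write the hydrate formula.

Mass of anhydrous NaC2H3O2 = 20.15 − 8 = 12.15 g
mol H2O = 8 / 18.02 = 0.444
Molar mass of NaC2H3O2 = 82.03 g/mol → mol NaC2H3O2 = 12.15 / 82.03 = 0.1481
n = 0.444 / 0.1481 = 3.00 ≈ 3 → NaC2H3O2·3H2O

NaC2H3O2·3H2O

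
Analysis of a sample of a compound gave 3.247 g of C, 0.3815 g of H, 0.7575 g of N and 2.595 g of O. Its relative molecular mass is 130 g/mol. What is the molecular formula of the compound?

C5H7NO3

C: 3.247 g ÷ 12.01 g/mol = 0.2704 mol
H: 0.3815 g ÷ 1.008 g/mol = 0.3785 mol
N: 0.7575 g ÷ 14.01 g/mol = 0.05407 mol
O: 2.595 g ÷ 16.00 g/mol = 0.1622 mol
Ratios (÷ 0.05407): C 5.000, H 7.000, N 1.000, O 3.000
→ C5H7NO3
Empirical-formula mass = 129.12 g/mol
n = 130 / 129.12 = 1.01 ≈ 1
Molecular formula = empirical formula = C5H7NO3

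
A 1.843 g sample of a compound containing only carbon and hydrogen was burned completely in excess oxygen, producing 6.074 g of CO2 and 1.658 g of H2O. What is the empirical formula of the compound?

C3H4

mol C = 6.074 / 44.01 = 0.1380; mass C = 0.1380 × 12.01 = 1.658 g
mol H = 2 × (1.658 / 18.02) = 0.1840; mass H = 0.1840 × 1.008 = 0.1855 g
Divide by the smallest (0.138 mol C): C 1.000, H 1.333
Scaling by 3: C 3.00, H 4.00 → C3H4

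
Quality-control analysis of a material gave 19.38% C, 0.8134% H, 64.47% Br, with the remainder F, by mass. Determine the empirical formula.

Assume 100 g: 19.38 g C, 0.8134 g H, 64.47 g Br, 15.337 g F.
n(C) = 19.38/12.01 = 1.614, n(H) = 0.8134/1.008 = 0.8069, n(Br) = 64.47/79.90 = 0.8069, n(F) = 15.337/19.00 = 0.8072
Smallest is Br at 0.8069 mol; normalising gives C 2.000, H 1.000, Br 1.000, F 1.000
≈ 2:1:1:1 → C2HBrF

C2HBrF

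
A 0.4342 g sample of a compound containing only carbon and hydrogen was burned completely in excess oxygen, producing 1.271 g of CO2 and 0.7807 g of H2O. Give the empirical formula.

mol C = 1.271 / 44.01 = 0.02888; mass C = 0.02888 × 12.01 = 0.3468 g
mol H = 2 × (0.7807 / 18.02) = 0.08665; mass H = 0.08665 × 1.008 = 0.08734 g
Smallest is C at 0.02888 mol; normalising gives C 1.000, H 3.000
→ CH3

CH3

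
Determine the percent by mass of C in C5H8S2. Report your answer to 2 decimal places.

Molar mass = 5(12.01) + 8(1.008) + 2(32.07) = 132.254 g/mol
Mass of C per mole = 5 × 12.01 = 60.050 g
% C = 60.050 / 132.254 × 100 = 45.41%

45.41%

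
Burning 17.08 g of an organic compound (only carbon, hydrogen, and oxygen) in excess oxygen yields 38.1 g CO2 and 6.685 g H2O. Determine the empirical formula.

C7H6O3

mol C = 38.1 / 44.01 = 0.8657; mass C = 0.8657 × 12.01 = 10.40 g
mol H = 2 × (6.685 / 18.02) = 0.7420; mass H = 0.7420 × 1.008 = 0.7479 g
mass O = 17.08 − (11.15) = 5.935 g → mol O = 0.3709
Smallest is O at 0.3709 mol; normalising gives C 2.334, H 2.000, O 1.000
Multiply by 3: C 7.00, H 6.00, O 3.00 → C7H6O3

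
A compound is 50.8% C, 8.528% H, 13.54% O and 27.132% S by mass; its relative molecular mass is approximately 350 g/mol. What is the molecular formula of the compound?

Assume 100 g: 50.8 g C, 8.528 g H, 13.54 g O, 27.132 g S.
Moles — C: 50.8 / 12.01 = 4.23 mol; H: 8.528 / 1.008 = 8.46 mol; O: 13.54 / 16.00 = 0.8462 mol; S: 27.132 / 32.07 = 0.846 mol
Smallest is S at 0.846 mol; normalising gives C 5.000, H 10.000, O 1.000, S 1.000
≈ 5:10:1:1 → C5H10OS
Empirical-formula mass = 118.20 g/mol
n = 350 / 118.20 = 2.96 ≈ 3
Molecular formula = (C5H10OS)×3 = C15H30O3S3

C15H30O3S3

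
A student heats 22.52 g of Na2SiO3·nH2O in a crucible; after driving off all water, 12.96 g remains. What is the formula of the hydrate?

Na2SiO3·5H2O

Mass of water lost = 22.52 − 12.96 = 9.56 g → 9.56 / 18.02 = 0.5305 mol H2O
Molar mass of Na2SiO3 = 122.07 g/mol → mol Na2SiO3 = 12.96 / 122.07 = 0.1062
n = 0.5305 / 0.1062 = 5.00 ≈ 5 → Na2SiO3·5H2O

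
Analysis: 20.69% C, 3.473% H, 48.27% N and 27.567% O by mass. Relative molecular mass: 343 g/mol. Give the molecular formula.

C6H12N12O6

Assume 100 g: 20.69 g C, 3.473 g H, 48.27 g N, 27.567 g O.
n(C) = 20.69/12.01 = 1.723, n(H) = 3.473/1.008 = 3.445, n(N) = 48.27/14.01 = 3.445, n(O) = 27.567/16.00 = 1.723
Ratios (÷ 1.723): C 1.000, H 2.000, N 2.000, O 1.000
≈ 1:2:2:1 → CH2N2O
Empirical-formula mass = 58.05 g/mol
n = 343 / 58.05 = 5.91 ≈ 6
Molecular formula = (CH2N2O)×6 = C6H12N12O6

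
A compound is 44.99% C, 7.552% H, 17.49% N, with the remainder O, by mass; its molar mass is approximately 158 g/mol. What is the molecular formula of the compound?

Assume 100 g: 44.99 g C, 7.552 g H, 17.49 g N, 29.968 g O.
n(C) = 44.99/12.01 = 3.746, n(H) = 7.552/1.008 = 7.492, n(N) = 17.49/14.01 = 1.248, n(O) = 29.968/16.00 = 1.873
Divide by the smallest (1.248 mol N): C 3.001, H 6.001, N 1.000, O 1.500
Scaling by 2: C 6.00, H 12.00, N 2.00, O 3.00 → C6H12N2O3
Empirical-formula mass = 160.18 g/mol
n = 158 / 160.18 = 0.99 ≈ 1
Molecular formula = empirical formula = C6H12N2O3

C6H12N2O3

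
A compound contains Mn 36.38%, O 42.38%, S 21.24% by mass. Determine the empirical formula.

MnO4S

Assume 100 g: 36.38 g Mn, 42.38 g O, 21.24 g S.
Mn: 36.38 g ÷ 54.94 g/mol = 0.6622 mol
O: 42.38 g ÷ 16.00 g/mol = 2.649 mol
S: 21.24 g ÷ 32.07 g/mol = 0.6623 mol
Ratios (÷ 0.6622): Mn 1.000, O 4.000, S 1.000
→ MnO4S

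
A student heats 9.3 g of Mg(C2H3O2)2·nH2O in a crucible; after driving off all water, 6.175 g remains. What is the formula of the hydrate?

Mg(C2H3O2)2·4H2O

Mass of water lost = 9.3 − 6.175 = 3.125 g → 3.125 / 18.02 = 0.1734 mol H2O
Molar mass of Mg(C2H3O2)2 = 142.40 g/mol → mol Mg(C2H3O2)2 = 6.175 / 142.40 = 0.04336
n = 0.1734 / 0.04336 = 4.00 ≈ 4 → Mg(C2H3O2)2·4H2O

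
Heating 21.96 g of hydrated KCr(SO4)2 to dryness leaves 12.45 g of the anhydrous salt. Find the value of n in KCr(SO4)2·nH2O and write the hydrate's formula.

KCr(SO4)2·12H2O

Mass of water lost = 21.96 − 12.45 = 9.51 g → 9.51 / 18.02 = 0.5277 mol H2O
Molar mass of KCr(SO4)2 = 283.24 g/mol → mol KCr(SO4)2 = 12.45 / 283.24 = 0.04396
n = 0.5277 / 0.04396 = 12.01 ≈ 12 → KCr(SO4)2·12H2O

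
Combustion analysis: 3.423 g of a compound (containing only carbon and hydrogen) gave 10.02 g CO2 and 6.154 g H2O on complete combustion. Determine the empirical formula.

mol C = 10.02 / 44.01 = 0.2277; mass C = 0.2277 × 12.01 = 2.734 g
mol H = 2 × (6.154 / 18.02) = 0.6830; mass H = 0.6830 × 1.008 = 0.6885 g
Smallest is C at 0.2277 mol; normalising gives C 1.000, H 3.000
→ CH3

CH3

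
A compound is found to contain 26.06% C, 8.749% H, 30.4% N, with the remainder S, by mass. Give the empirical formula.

C2H8N2S

Assume 100 g: 26.06 g C, 8.749 g H, 30.4 g N, 34.791 g S.
Moles — C: 26.06 / 12.01 = 2.17 mol; H: 8.749 / 1.008 = 8.68 mol; N: 30.4 / 14.01 = 2.17 mol; S: 34.791 / 32.07 = 1.085 mol
Divide by the smallest (1.085 mol S): C 2.000, H 8.001, N 2.000, S 1.000
Ratio ≈ 2:8:2:1, so the empirical formula is C2H8N2S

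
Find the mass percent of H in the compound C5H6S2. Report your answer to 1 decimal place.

Molar mass = 5(12.01) + 6(1.008) + 2(32.07) = 130.238 g/mol
Mass of H per mole = 6 × 1.008 = 6.048 g
% H = 6.048 / 130.238 × 100 = 4.6%

4.6%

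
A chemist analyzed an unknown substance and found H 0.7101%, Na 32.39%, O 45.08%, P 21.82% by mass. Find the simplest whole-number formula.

Assume 100 g: 0.7101 g H, 32.39 g Na, 45.08 g O, 21.82 g P.
n(H) = 0.7101/1.008 = 0.7045, n(Na) = 32.39/22.99 = 1.409, n(O) = 45.08/16.00 = 2.817, n(P) = 21.82/30.97 = 0.7046
Divide by the smallest (0.7045 mol H): H 1.000, Na 2.000, O 3.999, P 1.000
Ratio ≈ 1:2:4:1, so the empirical formula is HNa2O4P

HNa2O4P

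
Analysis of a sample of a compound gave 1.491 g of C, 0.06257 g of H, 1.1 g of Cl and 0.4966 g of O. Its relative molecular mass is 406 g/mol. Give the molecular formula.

n(C) = 1.491/12.01 = 0.1241, n(H) = 0.06257/1.008 = 0.06207, n(Cl) = 1.1/35.45 = 0.03103, n(O) = 0.4966/16.00 = 0.03104
Smallest is Cl at 0.03103 mol; normalising gives C 4.001, H 2.000, Cl 1.000, O 1.000
Ratio ≈ 4:2:1:1, so the empirical formula is C4H2ClO
Empirical-formula mass = 101.51 g/mol
n = 406 / 101.51 = 4.00 ≈ 4
Molecular formula = (C4H2ClO)×4 = C16H8Cl4O4

C16H8Cl4O4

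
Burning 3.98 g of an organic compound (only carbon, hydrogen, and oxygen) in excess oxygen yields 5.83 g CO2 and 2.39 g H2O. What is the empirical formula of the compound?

CH2O

mol C = 5.83 / 44.01 = 0.1325; mass C = 0.1325 × 12.01 = 1.591 g
mol H = 2 × (2.39 / 18.02) = 0.2653; mass H = 0.2653 × 1.008 = 0.2674 g
mass O = 3.98 − (1.858) = 2.122 g → mol O = 0.1326
Divide by the smallest (0.1325 mol C): C 1.000, H 2.002, O 1.001
Ratio ≈ 1:2:1, so the empirical formula is CH2O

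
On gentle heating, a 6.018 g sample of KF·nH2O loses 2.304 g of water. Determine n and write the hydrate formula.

Mass of anhydrous KF = 6.018 − 2.304 = 3.714 g
mol H2O = 2.304 / 18.02 = 0.1279
Molar mass of KF = 58.10 g/mol → mol KF = 3.714 / 58.10 = 0.06392
n = 0.1279 / 0.06392 = 2.00 ≈ 2 → KF·2H2O

KF·2H2O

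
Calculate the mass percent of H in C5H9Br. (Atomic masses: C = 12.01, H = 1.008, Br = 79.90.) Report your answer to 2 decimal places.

Molar mass = 5(12.01) + 9(1.008) + 1(79.90) = 149.022 g/mol
Mass of H per mole = 9 × 1.008 = 9.072 g
% H = 9.072 / 149.022 × 100 = 6.09%

6.09%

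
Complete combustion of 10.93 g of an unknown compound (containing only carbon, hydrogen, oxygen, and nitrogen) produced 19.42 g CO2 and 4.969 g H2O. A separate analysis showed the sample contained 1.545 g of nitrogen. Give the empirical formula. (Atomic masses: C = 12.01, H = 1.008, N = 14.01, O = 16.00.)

C4H5NO2

mol C = 19.42 / 44.01 = 0.4413; mass C = 0.4413 × 12.01 = 5.300 g
mol H = 2 × (4.969 / 18.02) = 0.5515; mass H = 0.5515 × 1.008 = 0.5559 g
mol N = 1.545 / 14.01 = 0.1103
mass O = 10.93 − (7.400) = 3.530 g → mol O = 0.2206
Divide by the smallest (0.1103 mol N): C 4.001, H 5.001, N 1.000, O 2.000
≈ 4:5:1:2 → C4H5NO2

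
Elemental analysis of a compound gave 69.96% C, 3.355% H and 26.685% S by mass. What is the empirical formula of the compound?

C7H4S

Assume 100 g: 69.96 g C, 3.355 g H, 26.685 g S.
Moles — C: 69.96 / 12.01 = 5.825 mol; H: 3.355 / 1.008 = 3.328 mol; S: 26.685 / 32.07 = 0.8321 mol
Smallest is S at 0.8321 mol; normalising gives C 7.001, H 4.000, S 1.000
→ C7H4S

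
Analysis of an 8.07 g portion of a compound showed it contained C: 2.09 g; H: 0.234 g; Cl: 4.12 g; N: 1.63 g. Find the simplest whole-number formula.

n(C) = 2.09/12.01 = 0.174, n(H) = 0.234/1.008 = 0.2321, n(Cl) = 4.12/35.45 = 0.1162, n(N) = 1.63/14.01 = 0.1163
Smallest is Cl at 0.1162 mol; normalising gives C 1.497, H 1.997, Cl 1.000, N 1.001
×2: C 2.99, H 3.99, Cl 2.00, N 2.00 → C3H4Cl2N2

C3H4Cl2N2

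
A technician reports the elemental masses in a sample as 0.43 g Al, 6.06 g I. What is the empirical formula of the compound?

Al: 0.43 g ÷ 26.98 g/mol = 0.01594 mol
I: 6.06 g ÷ 126.90 g/mol = 0.04775 mol
Smallest is Al at 0.01594 mol; normalising gives Al 1.000, I 2.996
≈ 1:3 → AlI3

AlI3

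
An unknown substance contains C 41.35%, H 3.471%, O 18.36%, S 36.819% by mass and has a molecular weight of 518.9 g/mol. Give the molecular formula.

Assume 100 g: 41.35 g C, 3.471 g H, 18.36 g O, 36.819 g S.
C: 41.35 g ÷ 12.01 g/mol = 3.443 mol
H: 3.471 g ÷ 1.008 g/mol = 3.443 mol
O: 18.36 g ÷ 16.00 g/mol = 1.147 mol
S: 36.819 g ÷ 32.07 g/mol = 1.148 mol
Divide by the smallest (1.147 mol O): C 3.000, H 3.001, O 1.000, S 1.001
→ C3H3OS
Empirical-formula mass = 87.12 g/mol
n = 518.9 / 87.12 = 5.96 ≈ 6
Molecular formula = (C3H3OS)×6 = C18H18O6S6

C18H18O6S6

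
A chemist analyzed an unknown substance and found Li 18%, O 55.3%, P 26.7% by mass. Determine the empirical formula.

Li3O4P

Assume 100 g: 18 g Li, 55.3 g O, 26.7 g P.
Li: 18 g ÷ 6.94 g/mol = 2.594 mol
O: 55.3 g ÷ 16.00 g/mol = 3.456 mol
P: 26.7 g ÷ 30.97 g/mol = 0.8621 mol
Ratios (÷ 0.8621): Li 3.008, O 4.009, P 1.000
≈ 3:4:1 → Li3O4P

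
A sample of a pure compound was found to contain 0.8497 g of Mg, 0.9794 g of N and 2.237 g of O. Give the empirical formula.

MgN2O4

Moles — Mg: 0.8497 / 24.31 = 0.03495 mol; N: 0.9794 / 14.01 = 0.06991 mol; O: 2.237 / 16.00 = 0.1398 mol
Divide by the smallest (0.03495 mol Mg): Mg 1.000, N 2.000, O 4.000
Ratio ≈ 1:2:4, so the empirical formula is MgN2O4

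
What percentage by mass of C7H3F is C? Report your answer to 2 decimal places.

Molar mass = 7(12.01) + 3(1.008) + 1(19.00) = 106.094 g/mol
Mass of C per mole = 7 × 12.01 = 84.070 g
% C = 84.070 / 106.094 × 100 = 79.24%

79.24%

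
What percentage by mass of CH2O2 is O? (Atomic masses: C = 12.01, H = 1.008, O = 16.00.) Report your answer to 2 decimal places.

Molar mass = 1(12.01) + 2(1.008) + 2(16.00) = 46.026 g/mol
Mass of O per mole = 2 × 16.00 = 32.000 g
% O = 32.000 / 46.026 × 100 = 69.53%

69.53%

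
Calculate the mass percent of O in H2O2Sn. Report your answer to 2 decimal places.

Molar mass = 2(1.008) + 2(16.00) + 1(118.71) = 152.726 g/mol
Mass of O per mole = 2 × 16.00 = 32.000 g
% O = 32.000 / 152.726 × 100 = 20.95%

20.95%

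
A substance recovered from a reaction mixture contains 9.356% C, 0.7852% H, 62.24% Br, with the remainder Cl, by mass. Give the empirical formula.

CHBrCl

Assume 100 g: 9.356 g C, 0.7852 g H, 62.24 g Br, 27.619 g Cl.
Moles — C: 9.356 / 12.01 = 0.779 mol; H: 0.7852 / 1.008 = 0.779 mol; Br: 62.24 / 79.90 = 0.779 mol; Cl: 27.619 / 35.45 = 0.7791 mol
Divide by the smallest (0.779 mol H): C 1.000, H 1.000, Br 1.000, Cl 1.000
→ CHBrCl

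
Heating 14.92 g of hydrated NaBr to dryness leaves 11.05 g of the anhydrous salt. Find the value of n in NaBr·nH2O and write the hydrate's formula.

NaBr·2H2O

Mass of water lost = 14.92 − 11.05 = 3.87 g → 3.87 / 18.02 = 0.2148 mol H2O
Molar mass of NaBr = 102.89 g/mol → mol NaBr = 11.05 / 102.89 = 0.1074
n = 0.2148 / 0.1074 = 2.00 ≈ 2 → NaBr·2H2O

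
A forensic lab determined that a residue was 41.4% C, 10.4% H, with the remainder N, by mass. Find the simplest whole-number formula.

CH3N

Assume 100 g: 41.4 g C, 10.4 g H, 48.2 g N.
n(C) = 41.4/12.01 = 3.447, n(H) = 10.4/1.008 = 10.32, n(N) = 48.2/14.01 = 3.44
Smallest is N at 3.44 mol; normalising gives C 1.002, H 2.999, N 1.000
→ CH3N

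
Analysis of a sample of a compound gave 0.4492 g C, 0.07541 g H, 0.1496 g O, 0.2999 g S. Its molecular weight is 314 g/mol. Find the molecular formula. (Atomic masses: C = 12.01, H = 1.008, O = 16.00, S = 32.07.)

n(C) = 0.4492/12.01 = 0.0374, n(H) = 0.07541/1.008 = 0.07481, n(O) = 0.1496/16.00 = 0.00935, n(S) = 0.2999/32.07 = 0.009351
Divide by the smallest (0.00935 mol O): C 4.000, H 8.001, O 1.000, S 1.000
≈ 4:8:1:1 → C4H8OS
Empirical-formula mass = 104.17 g/mol
n = 314 / 104.17 = 3.01 ≈ 3
Molecular formula = (C4H8OS)×3 = C12H24O3S3

C12H24O3S3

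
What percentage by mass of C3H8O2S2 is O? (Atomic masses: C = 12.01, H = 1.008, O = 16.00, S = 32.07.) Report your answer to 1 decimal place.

Molar mass = 3(12.01) + 8(1.008) + 2(16.00) + 2(32.07) = 140.234 g/mol
Mass of O per mole = 2 × 16.00 = 32.000 g
% O = 32.000 / 140.234 × 100 = 22.8%

22.8%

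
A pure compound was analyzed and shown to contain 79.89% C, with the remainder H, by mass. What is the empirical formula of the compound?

CH3

Assume 100 g: 79.89 g C, 20.11 g H.
C: 79.89 g ÷ 12.01 g/mol = 6.652 mol
H: 20.11 g ÷ 1.008 g/mol = 19.95 mol
Divide by the smallest (6.652 mol C): C 1.000, H 2.999
Ratio ≈ 1:3, so the empirical formula is CH3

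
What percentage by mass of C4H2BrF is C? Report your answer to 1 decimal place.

Molar mass = 4(12.01) + 2(1.008) + 1(79.90) + 1(19.00) = 148.956 g/mol
Mass of C per mole = 4 × 12.01 = 48.040 g
% C = 48.040 / 148.956 × 100 = 32.3%

32.3%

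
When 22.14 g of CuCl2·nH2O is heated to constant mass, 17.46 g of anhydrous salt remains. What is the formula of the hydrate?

CuCl2·2H2O

Mass of water lost = 22.14 − 17.46 = 4.68 g → 4.68 / 18.02 = 0.2597 mol H2O
Molar mass of CuCl2 = 134.45 g/mol → mol CuCl2 = 17.46 / 134.45 = 0.1299
n = 0.2597 / 0.1299 = 2.00 ≈ 2 → CuCl2·2H2O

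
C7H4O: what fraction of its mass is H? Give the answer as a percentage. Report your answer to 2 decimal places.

3.87%

Molar mass = 7(12.01) + 4(1.008) + 1(16.00) = 104.102 g/mol
Mass of H per mole = 4 × 1.008 = 4.032 g
% H = 4.032 / 104.102 × 100 = 3.87%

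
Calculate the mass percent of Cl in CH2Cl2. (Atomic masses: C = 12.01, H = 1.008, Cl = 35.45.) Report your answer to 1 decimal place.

Molar mass = 1(12.01) + 2(1.008) + 2(35.45) = 84.926 g/mol
Mass of Cl per mole = 2 × 35.45 = 70.900 g
% Cl = 70.900 / 84.926 × 100 = 83.5%

83.5%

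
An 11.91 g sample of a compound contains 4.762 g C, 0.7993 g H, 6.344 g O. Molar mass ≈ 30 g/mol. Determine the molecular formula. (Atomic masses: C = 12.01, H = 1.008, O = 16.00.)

Moles — C: 4.762 / 12.01 = 0.3965 mol; H: 0.7993 / 1.008 = 0.793 mol; O: 6.344 / 16.00 = 0.3965 mol
Ratios (÷ 0.3965): C 1.000, H 2.000, O 1.000
→ CH2O
Empirical-formula mass = 30.03 g/mol
n = 30 / 30.03 = 1.00 ≈ 1
Molecular formula = empirical formula = CH2O

CH2O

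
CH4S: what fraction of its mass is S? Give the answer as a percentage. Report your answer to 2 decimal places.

66.66%

Molar mass = 1(12.01) + 4(1.008) + 1(32.07) = 48.112 g/mol
Mass of S per mole = 1 × 32.07 = 32.070 g
% S = 32.070 / 48.112 × 100 = 66.66%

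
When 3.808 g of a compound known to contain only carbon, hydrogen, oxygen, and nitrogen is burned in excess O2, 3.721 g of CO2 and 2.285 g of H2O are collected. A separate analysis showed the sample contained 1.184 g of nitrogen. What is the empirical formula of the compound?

CH3NO

mol C = 3.721 / 44.01 = 0.08455; mass C = 0.08455 × 12.01 = 1.015 g
mol H = 2 × (2.285 / 18.02) = 0.2536; mass H = 0.2536 × 1.008 = 0.2556 g
mol N = 1.184 / 14.01 = 0.08451
mass O = 3.808 − (2.455) = 1.353 g → mol O = 0.08456
Smallest is N at 0.08451 mol; normalising gives C 1.000, H 3.001, N 1.000, O 1.001
→ CH3NO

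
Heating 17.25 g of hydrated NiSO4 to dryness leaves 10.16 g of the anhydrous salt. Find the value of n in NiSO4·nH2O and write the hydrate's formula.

NiSO4·6H2O

Mass of water lost = 17.25 − 10.16 = 7.09 g → 7.09 / 18.02 = 0.3935 mol H2O
Molar mass of NiSO4 = 154.76 g/mol → mol NiSO4 = 10.16 / 154.76 = 0.06565
n = 0.3935 / 0.06565 = 5.99 ≈ 6 → NiSO4·6H2O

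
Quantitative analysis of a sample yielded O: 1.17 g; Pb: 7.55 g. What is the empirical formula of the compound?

O: 1.17 g ÷ 16.00 g/mol = 0.07312 mol
Pb: 7.55 g ÷ 207.2 g/mol = 0.03644 mol
Divide by the smallest (0.03644 mol Pb): O 2.007, Pb 1.000
≈ 2:1 → O2Pb

O2Pb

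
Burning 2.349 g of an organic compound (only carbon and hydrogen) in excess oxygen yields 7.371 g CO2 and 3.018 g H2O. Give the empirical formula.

CH2

mol C = 7.371 / 44.01 = 0.1675; mass C = 0.1675 × 12.01 = 2.011 g
mol H = 2 × (3.018 / 18.02) = 0.3350; mass H = 0.3350 × 1.008 = 0.3376 g
Ratios (÷ 0.1675): C 1.000, H 2.000
≈ 1:2 → CH2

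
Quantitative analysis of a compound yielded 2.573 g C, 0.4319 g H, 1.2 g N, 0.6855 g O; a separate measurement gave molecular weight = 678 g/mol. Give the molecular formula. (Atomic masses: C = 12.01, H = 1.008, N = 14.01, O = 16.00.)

C30H60N12O6

Moles — C: 2.573 / 12.01 = 0.2142 mol; H: 0.4319 / 1.008 = 0.4285 mol; N: 1.2 / 14.01 = 0.08565 mol; O: 0.6855 / 16.00 = 0.04284 mol
Ratios (÷ 0.04284): C 5.000, H 10.001, N 1.999, O 1.000
Ratio ≈ 5:10:2:1, so the empirical formula is C5H10N2O
Empirical-formula mass = 114.15 g/mol
n = 678 / 114.15 = 5.94 ≈ 6
Molecular formula = (C5H10N2O)×6 = C30H60N12O6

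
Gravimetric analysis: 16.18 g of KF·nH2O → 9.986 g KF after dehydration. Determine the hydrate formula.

Mass of water lost = 16.18 − 9.986 = 6.194 g → 6.194 / 18.02 = 0.3437 mol H2O
Molar mass of KF = 58.10 g/mol → mol KF = 9.986 / 58.10 = 0.1719
n = 0.3437 / 0.1719 = 2.00 ≈ 2 → KF·2H2O

KF·2H2O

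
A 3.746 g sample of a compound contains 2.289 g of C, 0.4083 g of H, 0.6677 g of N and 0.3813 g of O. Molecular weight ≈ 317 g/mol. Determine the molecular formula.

C: 2.289 g ÷ 12.01 g/mol = 0.1906 mol
H: 0.4083 g ÷ 1.008 g/mol = 0.4051 mol
N: 0.6677 g ÷ 14.01 g/mol = 0.04766 mol
O: 0.3813 g ÷ 16.00 g/mol = 0.02383 mol
Smallest is O at 0.02383 mol; normalising gives C 7.998, H 16.997, N 2.000, O 1.000
Ratio ≈ 8:17:2:1, so the empirical formula is C8H17N2O
Empirical-formula mass = 157.24 g/mol
n = 317 / 157.24 = 2.02 ≈ 2
Molecular formula = (C8H17N2O)×2 = C16H34N4O2

C16H34N4O2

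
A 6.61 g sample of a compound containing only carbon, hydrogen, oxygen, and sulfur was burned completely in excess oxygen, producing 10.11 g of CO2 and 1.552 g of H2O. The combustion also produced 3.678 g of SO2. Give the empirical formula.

C4H3O2S

mol C = 10.11 / 44.01 = 0.2297; mass C = 0.2297 × 12.01 = 2.759 g
mol H = 2 × (1.552 / 18.02) = 0.1723; mass H = 0.1723 × 1.008 = 0.1736 g
mol S = 3.678 / 64.07 = 0.05741; mass S = 1.841 g
mass O = 6.61 − (4.774) = 1.836 g → mol O = 0.1148
Smallest is S at 0.05741 mol; normalising gives C 4.002, H 3.001, O 1.999, S 1.000
→ C4H3O2S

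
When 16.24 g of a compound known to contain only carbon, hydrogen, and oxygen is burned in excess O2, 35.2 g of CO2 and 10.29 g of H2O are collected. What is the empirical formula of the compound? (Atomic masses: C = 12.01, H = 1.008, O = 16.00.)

mol C = 35.2 / 44.01 = 0.7998; mass C = 0.7998 × 12.01 = 9.606 g
mol H = 2 × (10.29 / 18.02) = 1.142; mass H = 1.142 × 1.008 = 1.151 g
mass O = 16.24 − (10.76) = 5.483 g → mol O = 0.3427
Ratios (÷ 0.3427): C 2.334, H 3.333, O 1.000
Scaling by 3: C 7.00, H 10.00, O 3.00 → C7H10O3

C7H10O3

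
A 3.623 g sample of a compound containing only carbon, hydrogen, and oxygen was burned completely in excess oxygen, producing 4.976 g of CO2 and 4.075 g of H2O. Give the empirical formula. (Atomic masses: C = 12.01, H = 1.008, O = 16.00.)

CH4O

mol C = 4.976 / 44.01 = 0.1131; mass C = 0.1131 × 12.01 = 1.358 g
mol H = 2 × (4.075 / 18.02) = 0.4523; mass H = 0.4523 × 1.008 = 0.4559 g
mass O = 3.623 − (1.814) = 1.809 g → mol O = 0.1131
Smallest is C at 0.1131 mol; normalising gives C 1.000, H 4.000, O 1.000
Ratio ≈ 1:4:1, so the empirical formula is CH4O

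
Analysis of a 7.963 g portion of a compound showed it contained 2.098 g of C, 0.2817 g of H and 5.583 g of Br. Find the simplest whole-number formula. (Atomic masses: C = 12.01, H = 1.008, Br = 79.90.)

C5H8Br2

C: 2.098 g ÷ 12.01 g/mol = 0.1747 mol
H: 0.2817 g ÷ 1.008 g/mol = 0.2795 mol
Br: 5.583 g ÷ 79.90 g/mol = 0.06987 mol
Ratios (÷ 0.06987): C 2.500, H 3.999, Br 1.000
Scaling by 2: C 5.00, H 8.00, Br 2.00 → C5H8Br2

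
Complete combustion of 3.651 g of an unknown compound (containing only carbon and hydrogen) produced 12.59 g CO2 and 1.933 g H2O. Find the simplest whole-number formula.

mol C = 12.59 / 44.01 = 0.2861; mass C = 0.2861 × 12.01 = 3.436 g
mol H = 2 × (1.933 / 18.02) = 0.2145; mass H = 0.2145 × 1.008 = 0.2163 g
Ratios (÷ 0.2145): C 1.333, H 1.000
Multiply by 3: C 4.00, H 3.00 → C4H3

C4H3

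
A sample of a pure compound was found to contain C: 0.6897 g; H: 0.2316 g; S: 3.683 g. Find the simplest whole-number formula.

CH4S2

n(C) = 0.6897/12.01 = 0.05743, n(H) = 0.2316/1.008 = 0.2298, n(S) = 3.683/32.07 = 0.1148
Ratios (÷ 0.05743): C 1.000, H 4.001, S 2.000
→ CH4S2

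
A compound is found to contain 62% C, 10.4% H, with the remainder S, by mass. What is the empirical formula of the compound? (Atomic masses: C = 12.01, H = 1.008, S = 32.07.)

Assume 100 g: 62 g C, 10.4 g H, 27.6 g S.
C: 62 g ÷ 12.01 g/mol = 5.162 mol
H: 10.4 g ÷ 1.008 g/mol = 10.32 mol
S: 27.6 g ÷ 32.07 g/mol = 0.8606 mol
Divide by the smallest (0.8606 mol S): C 5.998, H 11.988, S 1.000
≈ 6:12:1 → C6H12S

C6H12S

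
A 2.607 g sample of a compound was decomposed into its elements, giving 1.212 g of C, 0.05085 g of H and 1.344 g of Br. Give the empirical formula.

C6H3Br

C: 1.212 g ÷ 12.01 g/mol = 0.1009 mol
H: 0.05085 g ÷ 1.008 g/mol = 0.05045 mol
Br: 1.344 g ÷ 79.90 g/mol = 0.01682 mol
Smallest is Br at 0.01682 mol; normalising gives C 5.999, H 2.999, Br 1.000
→ C6H3Br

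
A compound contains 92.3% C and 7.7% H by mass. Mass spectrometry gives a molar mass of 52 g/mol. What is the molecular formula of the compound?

Assume 100 g: 92.3 g C, 7.7 g H.
n(C) = 92.3/12.01 = 7.685, n(H) = 7.7/1.008 = 7.639
Ratios (÷ 7.639): C 1.006, H 1.000
→ CH
Empirical-formula mass = 13.02 g/mol
n = 52 / 13.02 = 3.99 ≈ 4
Molecular formula = (CH)×4 = C4H4

C4H4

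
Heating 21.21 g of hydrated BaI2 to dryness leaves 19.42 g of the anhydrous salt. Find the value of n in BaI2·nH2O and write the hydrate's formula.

Mass of water lost = 21.21 − 19.42 = 1.79 g → 1.79 / 18.02 = 0.09933 mol H2O
Molar mass of BaI2 = 391.13 g/mol → mol BaI2 = 19.42 / 391.13 = 0.04965
n = 0.09933 / 0.04965 = 2.00 ≈ 2 → BaI2·2H2O

BaI2·2H2O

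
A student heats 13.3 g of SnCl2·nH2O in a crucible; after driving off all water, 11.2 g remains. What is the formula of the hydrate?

Mass of water lost = 13.3 − 11.2 = 2.1 g → 2.1 / 18.02 = 0.1165 mol H2O
Molar mass of SnCl2 = 189.61 g/mol → mol SnCl2 = 11.2 / 189.61 = 0.05907
n = 0.1165 / 0.05907 = 1.97 ≈ 2 → SnCl2·2H2O

SnCl2·2H2O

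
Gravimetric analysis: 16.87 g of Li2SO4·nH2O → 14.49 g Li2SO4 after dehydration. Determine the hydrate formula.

Li2SO4·H2O

Mass of water lost = 16.87 − 14.49 = 2.38 g → 2.38 / 18.02 = 0.1321 mol H2O
Molar mass of Li2SO4 = 109.95 g/mol → mol Li2SO4 = 14.49 / 109.95 = 0.1318
n = 0.1321 / 0.1318 = 1.00 ≈ 1 → Li2SO4·H2O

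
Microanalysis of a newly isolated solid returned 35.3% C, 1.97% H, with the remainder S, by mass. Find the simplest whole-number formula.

C3H2S2

Assume 100 g: 35.3 g C, 1.97 g H, 62.73 g S.
Moles — C: 35.3 / 12.01 = 2.939 mol; H: 1.97 / 1.008 = 1.954 mol; S: 62.73 / 32.07 = 1.956 mol
Ratios (÷ 1.954): C 1.504, H 1.000, S 1.001
×2: C 3.01, H 2.00, S 2.00 → C3H2S2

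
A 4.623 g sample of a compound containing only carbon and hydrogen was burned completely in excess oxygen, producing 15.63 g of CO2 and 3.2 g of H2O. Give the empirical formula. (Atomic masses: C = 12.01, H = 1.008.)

CH

mol C = 15.63 / 44.01 = 0.3551; mass C = 0.3551 × 12.01 = 4.265 g
mol H = 2 × (3.2 / 18.02) = 0.3552; mass H = 0.3552 × 1.008 = 0.3580 g
Smallest is C at 0.3551 mol; normalising gives C 1.000, H 1.000
≈ 1:1 → CH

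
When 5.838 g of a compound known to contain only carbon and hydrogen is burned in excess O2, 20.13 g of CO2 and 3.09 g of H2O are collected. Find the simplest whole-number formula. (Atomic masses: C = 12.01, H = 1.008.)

C4H3

mol C = 20.13 / 44.01 = 0.4574; mass C = 0.4574 × 12.01 = 5.493 g
mol H = 2 × (3.09 / 18.02) = 0.3430; mass H = 0.3430 × 1.008 = 0.3457 g
Smallest is H at 0.343 mol; normalising gives C 1.334, H 1.000
×3: C 4.00, H 3.00 → C4H3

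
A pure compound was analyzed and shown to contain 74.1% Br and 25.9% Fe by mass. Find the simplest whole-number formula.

Assume 100 g: 74.1 g Br, 25.9 g Fe.
Br: 74.1 g ÷ 79.90 g/mol = 0.9274 mol
Fe: 25.9 g ÷ 55.85 g/mol = 0.4637 mol
Smallest is Fe at 0.4637 mol; normalising gives Br 2.000, Fe 1.000
Ratio ≈ 2:1, so the empirical formula is Br2Fe

Br2Fe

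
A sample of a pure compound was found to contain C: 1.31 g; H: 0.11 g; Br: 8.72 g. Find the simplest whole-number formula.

n(C) = 1.31/12.01 = 0.1091, n(H) = 0.11/1.008 = 0.1091, n(Br) = 8.72/79.90 = 0.1091
Smallest is C at 0.1091 mol; normalising gives C 1.000, H 1.000, Br 1.001
→ CHBr

CHBr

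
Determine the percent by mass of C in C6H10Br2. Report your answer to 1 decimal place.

29.8%

Molar mass = 6(12.01) + 10(1.008) + 2(79.90) = 241.940 g/mol
Mass of C per mole = 6 × 12.01 = 72.060 g
% C = 72.060 / 241.940 × 100 = 29.8%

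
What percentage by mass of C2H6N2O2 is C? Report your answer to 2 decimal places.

Molar mass = 2(12.01) + 6(1.008) + 2(14.01) + 2(16.00) = 90.088 g/mol
Mass of C per mole = 2 × 12.01 = 24.020 g
% C = 24.020 / 90.088 × 100 = 26.66%

26.66%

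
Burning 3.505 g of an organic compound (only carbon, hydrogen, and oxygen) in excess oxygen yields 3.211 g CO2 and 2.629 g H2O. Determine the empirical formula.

CH4O2

mol C = 3.211 / 44.01 = 0.07296; mass C = 0.07296 × 12.01 = 0.8763 g
mol H = 2 × (2.629 / 18.02) = 0.2918; mass H = 0.2918 × 1.008 = 0.2941 g
mass O = 3.505 − (1.170) = 2.335 g → mol O = 0.1459
Smallest is C at 0.07296 mol; normalising gives C 1.000, H 3.999, O 2.000
≈ 1:4:2 → CH4O2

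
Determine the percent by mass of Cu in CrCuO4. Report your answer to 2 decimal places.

Molar mass = 1(52.00) + 1(63.55) + 4(16.00) = 179.550 g/mol
Mass of Cu per mole = 1 × 63.55 = 63.550 g
% Cu = 63.550 / 179.550 × 100 = 35.39%

35.39%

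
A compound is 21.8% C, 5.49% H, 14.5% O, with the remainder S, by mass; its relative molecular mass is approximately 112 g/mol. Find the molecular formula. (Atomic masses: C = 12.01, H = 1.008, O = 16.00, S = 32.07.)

Assume 100 g: 21.8 g C, 5.49 g H, 14.5 g O, 58.21 g S.
Moles — C: 21.8 / 12.01 = 1.815 mol; H: 5.49 / 1.008 = 5.446 mol; O: 14.5 / 16.00 = 0.9062 mol; S: 58.21 / 32.07 = 1.815 mol
Smallest is O at 0.9062 mol; normalising gives C 2.003, H 6.010, O 1.000, S 2.003
Ratio ≈ 2:6:1:2, so the empirical formula is C2H6OS2
Empirical-formula mass = 110.21 g/mol
n = 112 / 110.21 = 1.02 ≈ 1
Molecular formula = empirical formula = C2H6OS2

C2H6OS2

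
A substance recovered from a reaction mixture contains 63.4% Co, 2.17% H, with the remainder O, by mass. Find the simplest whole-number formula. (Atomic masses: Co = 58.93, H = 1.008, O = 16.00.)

Assume 100 g: 63.4 g Co, 2.17 g H, 34.43 g O.
n(Co) = 63.4/58.93 = 1.076, n(H) = 2.17/1.008 = 2.153, n(O) = 34.43/16.00 = 2.152
Divide by the smallest (1.076 mol Co): Co 1.000, H 2.001, O 2.000
→ CoH2O2

CoH2O2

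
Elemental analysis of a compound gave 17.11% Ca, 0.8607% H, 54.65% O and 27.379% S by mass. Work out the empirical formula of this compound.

Assume 100 g: 17.11 g Ca, 0.8607 g H, 54.65 g O, 27.379 g S.
Ca: 17.11 g ÷ 40.08 g/mol = 0.4269 mol
H: 0.8607 g ÷ 1.008 g/mol = 0.8539 mol
O: 54.65 g ÷ 16.00 g/mol = 3.416 mol
S: 27.379 g ÷ 32.07 g/mol = 0.8537 mol
Ratios (÷ 0.4269): Ca 1.000, H 2.000, O 8.001, S 2.000
→ CaH2O8S2

CaH2O8S2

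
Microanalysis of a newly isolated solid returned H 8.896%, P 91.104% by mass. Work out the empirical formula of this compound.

Assume 100 g: 8.896 g H, 91.104 g P.
Moles — H: 8.896 / 1.008 = 8.825 mol; P: 91.104 / 30.97 = 2.942 mol
Smallest is P at 2.942 mol; normalising gives H 3.000, P 1.000
→ H3P

H3P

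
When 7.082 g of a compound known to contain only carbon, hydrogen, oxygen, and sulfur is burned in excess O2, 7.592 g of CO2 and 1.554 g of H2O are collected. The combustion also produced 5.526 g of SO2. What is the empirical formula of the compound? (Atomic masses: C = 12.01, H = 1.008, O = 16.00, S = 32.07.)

C4H4O3S2

mol C = 7.592 / 44.01 = 0.1725; mass C = 0.1725 × 12.01 = 2.072 g
mol H = 2 × (1.554 / 18.02) = 0.1725; mass H = 0.1725 × 1.008 = 0.1739 g
mol S = 5.526 / 64.07 = 0.08625; mass S = 2.766 g
mass O = 7.082 − (5.012) = 2.070 g → mol O = 0.1294
Divide by the smallest (0.08625 mol S): C 2.000, H 2.000, O 1.500, S 1.000
Multiply by 2: C 4.00, H 4.00, O 3.00, S 2.00 → C4H4O3S2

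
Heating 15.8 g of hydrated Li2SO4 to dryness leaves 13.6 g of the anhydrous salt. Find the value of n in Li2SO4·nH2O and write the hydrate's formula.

Li2SO4·H2O

Mass of water lost = 15.8 − 13.6 = 2.2 g → 2.2 / 18.02 = 0.1221 mol H2O
Molar mass of Li2SO4 = 109.95 g/mol → mol Li2SO4 = 13.6 / 109.95 = 0.1237
n = 0.1221 / 0.1237 = 0.99 ≈ 1 → Li2SO4·H2O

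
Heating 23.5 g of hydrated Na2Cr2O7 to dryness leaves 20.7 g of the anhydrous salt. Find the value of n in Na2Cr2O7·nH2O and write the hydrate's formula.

Mass of water lost = 23.5 − 20.7 = 2.8 g → 2.8 / 18.02 = 0.1554 mol H2O
Molar mass of Na2Cr2O7 = 261.98 g/mol → mol Na2Cr2O7 = 20.7 / 261.98 = 0.07901
n = 0.1554 / 0.07901 = 1.97 ≈ 2 → Na2Cr2O7·2H2O

Na2Cr2O7·2H2O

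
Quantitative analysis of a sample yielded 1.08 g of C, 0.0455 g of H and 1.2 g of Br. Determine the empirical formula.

C: 1.08 g ÷ 12.01 g/mol = 0.08993 mol
H: 0.0455 g ÷ 1.008 g/mol = 0.04514 mol
Br: 1.2 g ÷ 79.90 g/mol = 0.01502 mol
Divide by the smallest (0.01502 mol Br): C 5.988, H 3.005, Br 1.000
→ C6H3Br

C6H3Br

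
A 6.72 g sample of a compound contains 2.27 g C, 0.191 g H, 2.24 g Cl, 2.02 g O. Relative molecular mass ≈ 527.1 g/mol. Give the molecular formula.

C: 2.27 g ÷ 12.01 g/mol = 0.189 mol
H: 0.191 g ÷ 1.008 g/mol = 0.1895 mol
Cl: 2.24 g ÷ 35.45 g/mol = 0.06319 mol
O: 2.02 g ÷ 16.00 g/mol = 0.1263 mol
Divide by the smallest (0.06319 mol Cl): C 2.991, H 2.999, Cl 1.000, O 1.998
Ratio ≈ 3:3:1:2, so the empirical formula is C3H3ClO2
Empirical-formula mass = 106.50 g/mol
n = 527.1 / 106.50 = 4.95 ≈ 5
Molecular formula = (C3H3ClO2)×5 = C15H15Cl5O10

C15H15Cl5O10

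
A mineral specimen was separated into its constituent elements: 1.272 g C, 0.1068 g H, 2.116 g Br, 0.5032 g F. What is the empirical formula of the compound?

n(C) = 1.272/12.01 = 0.1059, n(H) = 0.1068/1.008 = 0.106, n(Br) = 2.116/79.90 = 0.02648, n(F) = 0.5032/19.00 = 0.02648
Smallest is Br at 0.02648 mol; normalising gives C 3.999, H 4.001, Br 1.000, F 1.000
→ C4H4BrF

C4H4BrF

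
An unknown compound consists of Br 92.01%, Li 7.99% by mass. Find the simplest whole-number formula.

BrLi

Assume 100 g: 92.01 g Br, 7.99 g Li.
n(Br) = 92.01/79.90 = 1.152, n(Li) = 7.99/6.94 = 1.151
Ratios (÷ 1.151): Br 1.000, Li 1.000
Ratio ≈ 1:1, so the empirical formula is BrLi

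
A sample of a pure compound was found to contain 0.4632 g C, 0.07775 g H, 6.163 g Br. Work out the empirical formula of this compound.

n(C) = 0.4632/12.01 = 0.03857, n(H) = 0.07775/1.008 = 0.07713, n(Br) = 6.163/79.90 = 0.07713
Divide by the smallest (0.03857 mol C): C 1.000, H 2.000, Br 2.000
→ CH2Br2

CH2Br2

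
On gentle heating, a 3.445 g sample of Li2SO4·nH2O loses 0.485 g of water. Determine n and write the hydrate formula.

Li2SO4·H2O

Mass of anhydrous Li2SO4 = 3.445 − 0.485 = 2.96 g
mol H2O = 0.485 / 18.02 = 0.02691
Molar mass of Li2SO4 = 109.95 g/mol → mol Li2SO4 = 2.96 / 109.95 = 0.02692
n = 0.02691 / 0.02692 = 1.00 ≈ 1 → Li2SO4·H2O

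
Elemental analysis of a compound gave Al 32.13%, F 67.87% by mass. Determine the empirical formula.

AlF3

Assume 100 g: 32.13 g Al, 67.87 g F.
Moles — Al: 32.13 / 26.98 = 1.191 mol; F: 67.87 / 19.00 = 3.572 mol
Smallest is Al at 1.191 mol; normalising gives Al 1.000, F 3.000
→ AlF3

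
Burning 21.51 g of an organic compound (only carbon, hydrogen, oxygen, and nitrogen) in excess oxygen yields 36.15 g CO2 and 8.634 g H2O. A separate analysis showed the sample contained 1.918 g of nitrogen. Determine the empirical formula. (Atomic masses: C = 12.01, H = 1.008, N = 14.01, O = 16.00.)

mol C = 36.15 / 44.01 = 0.8214; mass C = 0.8214 × 12.01 = 9.865 g
mol H = 2 × (8.634 / 18.02) = 0.9583; mass H = 0.9583 × 1.008 = 0.9659 g
mol N = 1.918 / 14.01 = 0.1369
mass O = 21.51 − (12.75) = 8.761 g → mol O = 0.5476
Divide by the smallest (0.1369 mol N): C 6.000, H 7.000, N 1.000, O 4.000
→ C6H7NO4

C6H7NO4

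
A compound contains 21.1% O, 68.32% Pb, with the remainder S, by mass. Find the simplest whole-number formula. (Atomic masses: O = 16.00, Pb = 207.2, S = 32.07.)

O4PbS

Assume 100 g: 21.1 g O, 68.32 g Pb, 10.58 g S.
n(O) = 21.1/16.00 = 1.319, n(Pb) = 68.32/207.2 = 0.3297, n(S) = 10.58/32.07 = 0.3299
Divide by the smallest (0.3297 mol Pb): O 3.999, Pb 1.000, S 1.001
Ratio ≈ 4:1:1, so the empirical formula is O4PbS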